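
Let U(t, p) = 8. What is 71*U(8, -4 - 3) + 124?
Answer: 692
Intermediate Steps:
71*U(8, -4 - 3) + 124 = 71*8 + 124 = 568 + 124 = 692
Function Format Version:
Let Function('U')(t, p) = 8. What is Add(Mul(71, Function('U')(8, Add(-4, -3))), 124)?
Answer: 692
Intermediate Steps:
Add(Mul(71, Function('U')(8, Add(-4, -3))), 124) = Add(Mul(71, 8), 124) = Add(568, 124) = 692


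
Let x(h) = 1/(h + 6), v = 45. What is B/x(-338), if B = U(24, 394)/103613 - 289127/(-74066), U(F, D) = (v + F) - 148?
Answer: -4971943129742/3837100229 ≈ -1295.8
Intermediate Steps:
U(F, D) = -103 + F (U(F, D) = (45 + F) - 148 = -103 + F)
B = 29951464637/7674200458 (B = (-103 + 24)/103613 - 289127/(-74066) = -79*1/103613 - 289127*(-1/74066) = -79/103613 + 289127/74066 = 29951464637/7674200458 ≈ 3.9029)
x(h) = 1/(6 + h)
B/x(-338) = 29951464637/(7674200458*(1/(6 - 338))) = 29951464637/(7674200458*(1/(-332))) = 29951464637/(7674200458*(-1/332)) = (29951464637/7674200458)*(-332) = -4971943129742/3837100229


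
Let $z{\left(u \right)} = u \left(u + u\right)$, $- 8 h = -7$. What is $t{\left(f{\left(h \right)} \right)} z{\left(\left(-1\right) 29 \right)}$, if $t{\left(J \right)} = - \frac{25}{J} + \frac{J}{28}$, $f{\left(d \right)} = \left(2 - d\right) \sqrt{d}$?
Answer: $- \frac{42991079 \sqrt{14}}{4032} \approx -39895.0$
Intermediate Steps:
$h = \frac{7}{8}$ ($h = \left(- \frac{1}{8}\right) \left(-7\right) = \frac{7}{8} \approx 0.875$)
$f{\left(d \right)} = \sqrt{d} \left(2 - d\right)$
$z{\left(u \right)} = 2 u^{2}$ ($z{\left(u \right)} = u 2 u = 2 u^{2}$)
$t{\left(J \right)} = - \frac{25}{J} + \frac{J}{28}$ ($t{\left(J \right)} = - \frac{25}{J} + J \frac{1}{28} = - \frac{25}{J} + \frac{J}{28}$)
$t{\left(f{\left(h \right)} \right)} z{\left(\left(-1\right) 29 \right)} = \left(- \frac{25}{\sqrt{\frac{7}{8}} \left(2 - \frac{7}{8}\right)} + \frac{\sqrt{\frac{7}{8}} \left(2 - \frac{7}{8}\right)}{28}\right) 2 \left(\left(-1\right) 29\right)^{2} = \left(- \frac{25}{\frac{\sqrt{14}}{4} \left(2 - \frac{7}{8}\right)} + \frac{\frac{\sqrt{14}}{4} \left(2 - \frac{7}{8}\right)}{28}\right) 2 \left(-29\right)^{2} = \left(- \frac{25}{\frac{\sqrt{14}}{4} \cdot \frac{9}{8}} + \frac{\frac{\sqrt{14}}{4} \cdot \frac{9}{8}}{28}\right) 2 \cdot 841 = \left(- \frac{25}{\frac{9}{32} \sqrt{14}} + \frac{\frac{9}{32} \sqrt{14}}{28}\right) 1682 = \left(- 25 \frac{16 \sqrt{14}}{63} + \frac{9 \sqrt{14}}{896}\right) 1682 = \left(- \frac{400 \sqrt{14}}{63} + \frac{9 \sqrt{14}}{896}\right) 1682 = - \frac{51119 \sqrt{14}}{8064} \cdot 1682 = - \frac{42991079 \sqrt{14}}{4032}$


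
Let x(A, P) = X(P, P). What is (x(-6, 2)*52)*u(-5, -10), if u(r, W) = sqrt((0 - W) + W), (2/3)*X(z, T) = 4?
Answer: 0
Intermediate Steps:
X(z, T) = 6 (X(z, T) = (3/2)*4 = 6)
x(A, P) = 6
u(r, W) = 0 (u(r, W) = sqrt(-W + W) = sqrt(0) = 0)
(x(-6, 2)*52)*u(-5, -10) = (6*52)*0 = 312*0 = 0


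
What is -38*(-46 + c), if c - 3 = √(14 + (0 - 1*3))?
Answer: 1634 - 38*√11 ≈ 1508.0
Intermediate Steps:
c = 3 + √11 (c = 3 + √(14 + (0 - 1*3)) = 3 + √(14 + (0 - 3)) = 3 + √(14 - 3) = 3 + √11 ≈ 6.3166)
-38*(-46 + c) = -38*(-46 + (3 + √11)) = -38*(-43 + √11) = 1634 - 38*√11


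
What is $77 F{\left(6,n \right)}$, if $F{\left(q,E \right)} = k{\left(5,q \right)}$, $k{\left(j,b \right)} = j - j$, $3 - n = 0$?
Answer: $0$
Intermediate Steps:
$n = 3$ ($n = 3 - 0 = 3 + 0 = 3$)
$k{\left(j,b \right)} = 0$
$F{\left(q,E \right)} = 0$
$77 F{\left(6,n \right)} = 77 \cdot 0 = 0$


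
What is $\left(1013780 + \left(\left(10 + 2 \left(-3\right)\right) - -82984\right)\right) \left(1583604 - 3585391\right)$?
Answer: $-2195495924416$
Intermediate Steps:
$\left(1013780 + \left(\left(10 + 2 \left(-3\right)\right) - -82984\right)\right) \left(1583604 - 3585391\right) = \left(1013780 + \left(\left(10 - 6\right) + 82984\right)\right) \left(-2001787\right) = \left(1013780 + \left(4 + 82984\right)\right) \left(-2001787\right) = \left(1013780 + 82988\right) \left(-2001787\right) = 1096768 \left(-2001787\right) = -2195495924416$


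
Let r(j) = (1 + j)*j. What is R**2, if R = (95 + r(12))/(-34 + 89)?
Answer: 63001/3025 ≈ 20.827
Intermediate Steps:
r(j) = j*(1 + j)
R = 251/55 (R = (95 + 12*(1 + 12))/(-34 + 89) = (95 + 12*13)/55 = (95 + 156)*(1/55) = 251*(1/55) = 251/55 ≈ 4.5636)
R**2 = (251/55)**2 = 63001/3025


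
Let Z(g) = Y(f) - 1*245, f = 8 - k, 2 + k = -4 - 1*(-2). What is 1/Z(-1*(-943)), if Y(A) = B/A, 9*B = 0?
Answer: -1/245 ≈ -0.0040816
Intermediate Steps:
k = -4 (k = -2 + (-4 - 1*(-2)) = -2 + (-4 + 2) = -2 - 2 = -4)
B = 0 (B = (⅑)*0 = 0)
f = 12 (f = 8 - 1*(-4) = 8 + 4 = 12)
Y(A) = 0 (Y(A) = 0/A = 0)
Z(g) = -245 (Z(g) = 0 - 1*245 = 0 - 245 = -245)
1/Z(-1*(-943)) = 1/(-245) = -1/245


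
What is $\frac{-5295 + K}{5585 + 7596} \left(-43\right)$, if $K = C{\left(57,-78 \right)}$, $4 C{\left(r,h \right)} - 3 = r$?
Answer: $\frac{227040}{13181} \approx 17.225$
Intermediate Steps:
$C{\left(r,h \right)} = \frac{3}{4} + \frac{r}{4}$
$K = 15$ ($K = \frac{3}{4} + \frac{1}{4} \cdot 57 = \frac{3}{4} + \frac{57}{4} = 15$)
$\frac{-5295 + K}{5585 + 7596} \left(-43\right) = \frac{-5295 + 15}{5585 + 7596} \left(-43\right) = - \frac{5280}{13181} \left(-43\right) = \left(-5280\right) \frac{1}{13181} \left(-43\right) = \left(- \frac{5280}{13181}\right) \left(-43\right) = \frac{227040}{13181}$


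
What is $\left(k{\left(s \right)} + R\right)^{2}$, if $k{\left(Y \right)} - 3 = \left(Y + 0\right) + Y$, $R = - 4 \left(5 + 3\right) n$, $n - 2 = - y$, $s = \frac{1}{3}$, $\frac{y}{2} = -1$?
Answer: $\frac{139129}{9} \approx 15459.0$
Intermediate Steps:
$y = -2$ ($y = 2 \left(-1\right) = -2$)
$s = \frac{1}{3} \approx 0.33333$
$n = 4$ ($n = 2 - -2 = 2 + 2 = 4$)
$R = -128$ ($R = - 4 \left(5 + 3\right) 4 = \left(-4\right) 8 \cdot 4 = \left(-32\right) 4 = -128$)
$k{\left(Y \right)} = 3 + 2 Y$ ($k{\left(Y \right)} = 3 + \left(\left(Y + 0\right) + Y\right) = 3 + \left(Y + Y\right) = 3 + 2 Y$)
$\left(k{\left(s \right)} + R\right)^{2} = \left(\left(3 + 2 \cdot \frac{1}{3}\right) - 128\right)^{2} = \left(\left(3 + \frac{2}{3}\right) - 128\right)^{2} = \left(\frac{11}{3} - 128\right)^{2} = \left(- \frac{373}{3}\right)^{2} = \frac{139129}{9}$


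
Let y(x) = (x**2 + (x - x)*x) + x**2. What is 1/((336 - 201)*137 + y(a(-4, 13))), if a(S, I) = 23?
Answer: 1/19553 ≈ 5.1143e-5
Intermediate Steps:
y(x) = 2*x**2 (y(x) = (x**2 + 0*x) + x**2 = (x**2 + 0) + x**2 = x**2 + x**2 = 2*x**2)
1/((336 - 201)*137 + y(a(-4, 13))) = 1/((336 - 201)*137 + 2*23**2) = 1/(135*137 + 2*529) = 1/(18495 + 1058) = 1/19553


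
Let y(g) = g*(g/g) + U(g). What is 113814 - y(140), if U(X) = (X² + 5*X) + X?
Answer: 93234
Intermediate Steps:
U(X) = X² + 6*X
y(g) = g + g*(6 + g) (y(g) = g*(g/g) + g*(6 + g) = g*1 + g*(6 + g) = g + g*(6 + g))
113814 - y(140) = 113814 - 140*(7 + 140) = 113814 - 140*147 = 113814 - 1*20580 = 113814 - 20580 = 93234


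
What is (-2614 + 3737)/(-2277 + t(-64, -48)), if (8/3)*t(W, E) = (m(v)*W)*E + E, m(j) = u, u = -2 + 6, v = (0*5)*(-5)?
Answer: 1123/2313 ≈ 0.48552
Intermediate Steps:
v = 0 (v = 0*(-5) = 0)
u = 4
m(j) = 4
t(W, E) = 3*E/8 + 3*E*W/2 (t(W, E) = 3*((4*W)*E + E)/8 = 3*(4*E*W + E)/8 = 3*(E + 4*E*W)/8 = 3*E/8 + 3*E*W/2)
(-2614 + 3737)/(-2277 + t(-64, -48)) = (-2614 + 3737)/(-2277 + (3/8)*(-48)*(1 + 4*(-64))) = 1123/(-2277 + (3/8)*(-48)*(1 - 256)) = 1123/(-2277 + (3/8)*(-48)*(-255)) = 1123/(-2277 + 4590) = 1123/2313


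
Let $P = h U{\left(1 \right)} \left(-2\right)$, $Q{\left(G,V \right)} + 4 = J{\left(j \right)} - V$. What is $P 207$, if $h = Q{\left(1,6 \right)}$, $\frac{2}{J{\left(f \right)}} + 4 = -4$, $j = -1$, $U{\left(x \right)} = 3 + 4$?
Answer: $\frac{59409}{2} \approx 29705.0$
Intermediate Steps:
$U{\left(x \right)} = 7$
$J{\left(f \right)} = - \frac{1}{4}$ ($J{\left(f \right)} = \frac{2}{-4 - 4} = \frac{2}{-8} = 2 \left(- \frac{1}{8}\right) = - \frac{1}{4}$)
$Q{\left(G,V \right)} = - \frac{17}{4} - V$ ($Q{\left(G,V \right)} = -4 - \left(\frac{1}{4} + V\right) = - \frac{17}{4} - V$)
$h = - \frac{41}{4}$ ($h = - \frac{17}{4} - 6 = - \frac{41}{4} \approx -10.25$)
$P = \frac{287}{2}$ ($P = \left(- \frac{41}{4}\right) 7 \left(-2\right) = \left(- \frac{287}{4}\right) \left(-2\right) = \frac{287}{2} \approx 143.5$)
$P 207 = \frac{287}{2} \cdot 207 = \frac{59409}{2}$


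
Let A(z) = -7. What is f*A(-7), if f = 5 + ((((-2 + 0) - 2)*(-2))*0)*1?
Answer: -35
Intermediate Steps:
f = 5 (f = 5 + (((-2 - 2)*(-2))*0)*1 = 5 + (-4*(-2)*0)*1 = 5 + (8*0)*1 = 5 + 0*1 = 5 + 0 = 5)
f*A(-7) = 5*(-7) = -35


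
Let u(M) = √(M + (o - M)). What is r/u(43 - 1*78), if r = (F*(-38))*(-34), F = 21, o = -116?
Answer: -13566*I*√29/29 ≈ -2519.1*I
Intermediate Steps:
r = 27132 (r = (21*(-38))*(-34) = -798*(-34) = 27132)
u(M) = 2*I*√29 (u(M) = √(M + (-116 - M)) = √(-116) = 2*I*√29)
r/u(43 - 1*78) = 27132/((2*I*√29)) = 27132*(-I*√29/58) = -13566*I*√29/29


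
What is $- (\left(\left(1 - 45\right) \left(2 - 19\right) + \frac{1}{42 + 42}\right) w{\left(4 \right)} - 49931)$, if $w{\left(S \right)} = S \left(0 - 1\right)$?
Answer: $\frac{1111384}{21} \approx 52923.0$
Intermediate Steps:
$w{\left(S \right)} = - S$ ($w{\left(S \right)} = S \left(-1\right) = - S$)
$- (\left(\left(1 - 45\right) \left(2 - 19\right) + \frac{1}{42 + 42}\right) w{\left(4 \right)} - 49931) = - (\left(\left(1 - 45\right) \left(2 - 19\right) + \frac{1}{42 + 42}\right) \left(\left(-1\right) 4\right) - 49931) = - (\left(\left(-44\right) \left(-17\right) + \frac{1}{84}\right) \left(-4\right) - 49931) = - (\left(748 + \frac{1}{84}\right) \left(-4\right) - 49931) = - (\frac{62833}{84} \left(-4\right) - 49931) = - (- \frac{62833}{21} - 49931) = \left(-1\right) \left(- \frac{1111384}{21}\right) = \frac{1111384}{21}$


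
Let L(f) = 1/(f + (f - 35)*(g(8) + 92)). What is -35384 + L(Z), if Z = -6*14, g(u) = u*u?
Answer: -659840833/18648 ≈ -35384.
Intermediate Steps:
g(u) = u²
Z = -84
L(f) = 1/(-5460 + 157*f) (L(f) = 1/(f + (f - 35)*(8² + 92)) = 1/(f + (-35 + f)*(64 + 92)) = 1/(f + (-35 + f)*156) = 1/(f + (-5460 + 156*f)) = 1/(-5460 + 157*f))
-35384 + L(Z) = -35384 + 1/(-5460 + 157*(-84)) = -35384 + 1/(-5460 - 13188) = -35384 + 1/(-18648) = -35384 - 1/18648 = -659840833/18648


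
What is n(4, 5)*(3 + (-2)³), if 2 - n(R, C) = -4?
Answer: -30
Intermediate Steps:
n(R, C) = 6 (n(R, C) = 2 - 1*(-4) = 2 + 4 = 6)
n(4, 5)*(3 + (-2)³) = 6*(3 + (-2)³) = 6*(3 - 8) = 6*(-5) = -30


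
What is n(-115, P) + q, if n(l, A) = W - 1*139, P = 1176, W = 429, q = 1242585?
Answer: 1242875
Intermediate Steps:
n(l, A) = 290 (n(l, A) = 429 - 1*139 = 429 - 139 = 290)
n(-115, P) + q = 290 + 1242585 = 1242875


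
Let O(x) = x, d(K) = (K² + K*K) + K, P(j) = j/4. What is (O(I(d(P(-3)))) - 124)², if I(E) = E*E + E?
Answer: 62457409/4096 ≈ 15248.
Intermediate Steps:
P(j) = j/4 (P(j) = j*(¼) = j/4)
d(K) = K + 2*K² (d(K) = (K² + K²) + K = 2*K² + K = K + 2*K²)
I(E) = E + E² (I(E) = E² + E = E + E²)
(O(I(d(P(-3)))) - 124)² = ((((¼)*(-3))*(1 + 2*((¼)*(-3))))*(1 + ((¼)*(-3))*(1 + 2*((¼)*(-3)))) - 124)² = ((-3*(1 + 2*(-¾))/4)*(1 - 3*(1 + 2*(-¾))/4) - 124)² = ((-3*(1 - 3/2)/4)*(1 - 3*(1 - 3/2)/4) - 124)² = ((-¾*(-½))*(1 - ¾*(-½)) - 124)² = (3*(1 + 3/8)/8 - 124)² = ((3/8)*(11/8) - 124)² = (33/64 - 124)² = (-7903/64)² = 62457409/4096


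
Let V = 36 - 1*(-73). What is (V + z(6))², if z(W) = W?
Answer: 13225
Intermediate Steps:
V = 109 (V = 36 + 73 = 109)
(V + z(6))² = (109 + 6)² = 115² = 13225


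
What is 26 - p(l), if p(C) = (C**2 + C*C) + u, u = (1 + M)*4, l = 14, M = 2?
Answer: -378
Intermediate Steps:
u = 12 (u = (1 + 2)*4 = 3*4 = 12)
p(C) = 12 + 2*C**2 (p(C) = (C**2 + C*C) + 12 = (C**2 + C**2) + 12 = 2*C**2 + 12 = 12 + 2*C**2)
26 - p(l) = 26 - (12 + 2*14**2) = 26 - (12 + 2*196) = 26 - (12 + 392) = 26 - 1*404 = 26 - 404 = -378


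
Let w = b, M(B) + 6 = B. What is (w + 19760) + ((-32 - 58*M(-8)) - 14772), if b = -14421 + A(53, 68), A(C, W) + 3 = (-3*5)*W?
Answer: -9676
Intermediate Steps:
M(B) = -6 + B
A(C, W) = -3 - 15*W (A(C, W) = -3 + (-3*5)*W = -3 - 15*W)
b = -15444 (b = -14421 + (-3 - 15*68) = -14421 + (-3 - 1020) = -14421 - 1023 = -15444)
w = -15444
(w + 19760) + ((-32 - 58*M(-8)) - 14772) = (-15444 + 19760) + ((-32 - 58*(-6 - 8)) - 14772) = 4316 + ((-32 - 58*(-14)) - 14772) = 4316 + ((-32 + 812) - 14772) = 4316 + (780 - 14772) = 4316 - 13992 = -9676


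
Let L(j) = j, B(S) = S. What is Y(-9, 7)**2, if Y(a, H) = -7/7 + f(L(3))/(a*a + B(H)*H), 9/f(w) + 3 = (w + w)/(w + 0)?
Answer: 19321/16900 ≈ 1.1433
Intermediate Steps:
f(w) = -9 (f(w) = 9/(-3 + (w + w)/(w + 0)) = 9/(-3 + (2*w)/w) = 9/(-3 + 2) = 9/(-1) = 9*(-1) = -9)
Y(a, H) = -1 - 9/(H**2 + a**2) (Y(a, H) = -7/7 - 9/(a*a + H*H) = -7*1/7 - 9/(a**2 + H**2) = -1 - 9/(H**2 + a**2))
Y(-9, 7)**2 = ((-9 - 1*7**2 - 1*(-9)**2)/(7**2 + (-9)**2))**2 = ((-9 - 1*49 - 1*81)/(49 + 81))**2 = ((-9 - 49 - 81)/130)**2 = ((1/130)*(-139))**2 = (-139/130)**2 = 19321/16900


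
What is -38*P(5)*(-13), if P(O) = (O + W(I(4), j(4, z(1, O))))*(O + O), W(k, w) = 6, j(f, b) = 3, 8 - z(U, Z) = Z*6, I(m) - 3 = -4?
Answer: 54340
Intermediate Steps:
I(m) = -1 (I(m) = 3 - 4 = -1)
z(U, Z) = 8 - 6*Z (z(U, Z) = 8 - Z*6 = 8 - 6*Z)
P(O) = 2*O*(6 + O) (P(O) = (O + 6)*(O + O) = (6 + O)*(2*O) = 2*O*(6 + O))
-38*P(5)*(-13) = -76*5*(6 + 5)*(-13) = -76*5*11*(-13) = -38*110*(-13) = -4180*(-13) = 54340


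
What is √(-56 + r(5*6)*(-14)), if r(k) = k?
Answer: 2*I*√119 ≈ 21.817*I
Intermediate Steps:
√(-56 + r(5*6)*(-14)) = √(-56 + (5*6)*(-14)) = √(-56 + 30*(-14)) = √(-56 - 420) = √(-476) = 2*I*√119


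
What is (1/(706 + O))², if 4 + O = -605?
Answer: 1/9409 ≈ 0.00010628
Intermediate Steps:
O = -609 (O = -4 - 605 = -609)
(1/(706 + O))² = (1/(706 - 609))² = (1/97)² = 1/9409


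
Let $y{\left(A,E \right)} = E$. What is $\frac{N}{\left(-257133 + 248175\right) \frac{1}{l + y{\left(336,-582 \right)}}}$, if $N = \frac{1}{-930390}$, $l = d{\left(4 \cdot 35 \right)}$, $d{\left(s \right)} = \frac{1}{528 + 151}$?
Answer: $- \frac{395177}{5659080427980} \approx -6.9831 \cdot 10^{-8}$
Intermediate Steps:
$d{\left(s \right)} = \frac{1}{679}$
$l = \frac{1}{679} \approx 0.0014728$
$N = - \frac{1}{930390} \approx -1.0748 \cdot 10^{-6}$
$\frac{N}{\left(-257133 + 248175\right) \frac{1}{l + y{\left(336,-582 \right)}}} = - \frac{1}{930390 \frac{-257133 + 248175}{\frac{1}{679} - 582}} = - \frac{1}{930390 \left(- \frac{8958}{- \frac{395177}{679}}\right)} = - \frac{1}{930390 \left(\left(-8958\right) \left(- \frac{679}{395177}\right)\right)} = - \frac{1}{930390 \cdot \frac{6082482}{395177}} = \left(- \frac{1}{930390}\right) \frac{395177}{6082482} = - \frac{395177}{5659080427980}$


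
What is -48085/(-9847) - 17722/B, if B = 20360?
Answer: 402251033/100242460 ≈ 4.0128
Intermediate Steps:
-48085/(-9847) - 17722/B = -48085/(-9847) - 17722/20360 = -48085*(-1/9847) - 17722*1/20360 = 48085/9847 - 8861/10180 = 402251033/100242460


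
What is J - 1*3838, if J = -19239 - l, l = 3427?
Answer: -26504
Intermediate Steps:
J = -22666 (J = -19239 - 1*3427 = -19239 - 3427 = -22666)
J - 1*3838 = -22666 - 1*3838 = -22666 - 3838 = -26504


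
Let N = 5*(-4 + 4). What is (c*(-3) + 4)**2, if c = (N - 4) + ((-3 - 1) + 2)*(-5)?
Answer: 196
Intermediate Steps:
N = 0 (N = 5*0 = 0)
c = 6 (c = (0 - 4) + ((-3 - 1) + 2)*(-5) = -4 + (-4 + 2)*(-5) = -4 - 2*(-5) = -4 + 10 = 6)
(c*(-3) + 4)**2 = (6*(-3) + 4)**2 = (-18 + 4)**2 = (-14)**2 = 196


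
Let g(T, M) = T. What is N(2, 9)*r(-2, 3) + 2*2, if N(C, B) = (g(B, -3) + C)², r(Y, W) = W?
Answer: 367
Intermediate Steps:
N(C, B) = (B + C)²
N(2, 9)*r(-2, 3) + 2*2 = (9 + 2)²*3 + 2*2 = 11²*3 + 4 = 121*3 + 4 = 363 + 4 = 367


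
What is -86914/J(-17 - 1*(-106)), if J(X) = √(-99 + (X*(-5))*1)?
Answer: 43457*I*√34/68 ≈ 3726.4*I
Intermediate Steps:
J(X) = √(-99 - 5*X) (J(X) = √(-99 - 5*X*1) = √(-99 - 5*X))
-86914/J(-17 - 1*(-106)) = -86914/√(-99 - 5*(-17 - 1*(-106))) = -86914/√(-99 - 5*(-17 + 106)) = -86914/√(-99 - 5*89) = -86914/√(-99 - 445) = -86914*(-I*√34/136) = -(-43457)*I*√34/68 = 43457*I*√34/68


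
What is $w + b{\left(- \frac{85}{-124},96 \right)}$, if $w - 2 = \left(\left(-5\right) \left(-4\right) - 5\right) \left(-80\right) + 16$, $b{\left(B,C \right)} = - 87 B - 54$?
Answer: $- \frac{160659}{124} \approx -1295.6$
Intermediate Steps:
$b{\left(B,C \right)} = -54 - 87 B$
$w = -1182$ ($w = 2 + \left(\left(\left(-5\right) \left(-4\right) - 5\right) \left(-80\right) + 16\right) = 2 + \left(\left(20 - 5\right) \left(-80\right) + 16\right) = 2 + \left(15 \left(-80\right) + 16\right) = 2 + \left(-1200 + 16\right) = 2 - 1184 = -1182$)
$w + b{\left(- \frac{85}{-124},96 \right)} = -1182 - \left(54 + 87 \left(- \frac{85}{-124}\right)\right) = -1182 - \left(54 + 87 \left(\left(-85\right) \left(- \frac{1}{124}\right)\right)\right) = -1182 - \frac{14091}{124} = - \frac{160659}{124}$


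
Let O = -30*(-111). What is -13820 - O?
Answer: -17150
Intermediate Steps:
O = 3330
-13820 - O = -13820 - 1*3330 = -13820 - 3330 = -17150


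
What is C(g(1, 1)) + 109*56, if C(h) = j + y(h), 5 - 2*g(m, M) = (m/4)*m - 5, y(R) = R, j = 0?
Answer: 48871/8 ≈ 6108.9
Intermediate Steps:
g(m, M) = 5 - m²/8 (g(m, M) = 5/2 - ((m/4)*m - 5)/2 = 5/2 - (m²/4 - 5)/2 = 5/2 - (-5 + m²/4)/2 = 5/2 + (5/2 - m²/8) = 5 - m²/8)
C(h) = h (C(h) = 0 + h = h)
C(g(1, 1)) + 109*56 = (5 - ⅛*1²) + 109*56 = (5 - ⅛*1) + 6104 = (5 - ⅛) + 6104 = 39/8 + 6104 = 48871/8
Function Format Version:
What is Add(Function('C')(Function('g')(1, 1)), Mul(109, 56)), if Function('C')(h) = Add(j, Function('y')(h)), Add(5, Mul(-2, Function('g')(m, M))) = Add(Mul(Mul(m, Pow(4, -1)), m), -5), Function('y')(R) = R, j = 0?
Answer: Rational(48871, 8) ≈ 6108.9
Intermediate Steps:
Function('g')(m, M) = Add(5, Mul(Rational(-1, 8), Pow(m, 2))) (Function('g')(m, M) = Add(Rational(5, 2), Mul(Rational(-1, 2), Add(Mul(Mul(m, Pow(4, -1)), m), -5))) = Add(Rational(5, 2), Mul(Rational(-1, 2), Add(Mul(Mul(m, Rational(1, 4)), m), -5))) = Add(Rational(5, 2), Mul(Rational(-1, 2), Add(Mul(Mul(Rational(1, 4), m), m), -5))) = Add(Rational(5, 2), Mul(Rational(-1, 2), Add(Mul(Rational(1, 4), Pow(m, 2)), -5))) = Add(Rational(5, 2), Mul(Rational(-1, 2), Add(-5, Mul(Rational(1, 4), Pow(m, 2))))) = Add(Rational(5, 2), Add(Rational(5, 2), Mul(Rational(-1, 8), Pow(m, 2)))) = Add(5, Mul(Rational(-1, 8), Pow(m, 2))))
Function('C')(h) = h (Function('C')(h) = Add(0, h) = h)
Add(Function('C')(Function('g')(1, 1)), Mul(109, 56)) = Add(Add(5, Mul(Rational(-1, 8), Pow(1, 2))), Mul(109, 56)) = Add(Add(5, Mul(Rational(-1, 8), 1)), 6104) = Add(Add(5, Rational(-1, 8)), 6104) = Add(Rational(39, 8), 6104) = Rational(48871, 8)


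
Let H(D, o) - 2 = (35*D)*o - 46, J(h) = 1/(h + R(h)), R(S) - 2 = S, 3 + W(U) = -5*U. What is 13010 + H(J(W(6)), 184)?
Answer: 102923/8 ≈ 12865.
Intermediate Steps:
W(U) = -3 - 5*U
R(S) = 2 + S
J(h) = 1/(2 + 2*h) (J(h) = 1/(h + (2 + h)) = 1/(2 + 2*h))
H(D, o) = -44 + 35*D*o (H(D, o) = 2 + ((35*D)*o - 46) = 2 + (35*D*o - 46) = 2 + (-46 + 35*D*o) = -44 + 35*D*o)
13010 + H(J(W(6)), 184) = 13010 + (-44 + 35*(1/(2*(1 + (-3 - 5*6))))*184) = 13010 + (-44 + 35*(1/(2*(1 + (-3 - 30))))*184) = 13010 + (-44 + 35*(1/(2*(1 - 33)))*184) = 13010 + (-44 + 35*((½)/(-32))*184) = 13010 + (-44 + 35*((½)*(-1/32))*184) = 13010 + (-44 + 35*(-1/64)*184) = 13010 + (-44 - 805/8) = 13010 - 1157/8 = 102923/8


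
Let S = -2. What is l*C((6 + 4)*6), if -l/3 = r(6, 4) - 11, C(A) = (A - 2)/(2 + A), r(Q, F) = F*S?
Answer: 1653/31 ≈ 53.323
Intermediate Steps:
r(Q, F) = -2*F (r(Q, F) = F*(-2) = -2*F)
C(A) = (-2 + A)/(2 + A)
l = 57 (l = -3*(-2*4 - 11) = -3*(-8 - 11) = -3*(-19) = 57)
l*C((6 + 4)*6) = 57*((-2 + (6 + 4)*6)/(2 + (6 + 4)*6)) = 57*((-2 + 10*6)/(2 + 10*6)) = 57*((-2 + 60)/(2 + 60)) = 57*(58/62) = 57*((1/62)*58) = 57*(29/31) = 1653/31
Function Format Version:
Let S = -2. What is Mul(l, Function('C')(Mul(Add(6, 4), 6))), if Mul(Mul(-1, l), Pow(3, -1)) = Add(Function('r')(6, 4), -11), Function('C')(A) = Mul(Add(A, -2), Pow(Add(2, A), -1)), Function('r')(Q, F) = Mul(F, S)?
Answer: Rational(1653, 31) ≈ 53.323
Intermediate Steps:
Function('r')(Q, F) = Mul(-2, F) (Function('r')(Q, F) = Mul(F, -2) = Mul(-2, F))
Function('C')(A) = Mul(Pow(Add(2, A), -1), Add(-2, A)) (Function('C')(A) = Mul(Add(-2, A), Pow(Add(2, A), -1)) = Mul(Pow(Add(2, A), -1), Add(-2, A)))
l = 57 (l = Mul(-3, Add(Mul(-2, 4), -11)) = Mul(-3, Add(-8, -11)) = Mul(-3, -19) = 57)
Mul(l, Function('C')(Mul(Add(6, 4), 6))) = Mul(57, Mul(Pow(Add(2, Mul(Add(6, 4), 6)), -1), Add(-2, Mul(Add(6, 4), 6)))) = Mul(57, Mul(Pow(Add(2, Mul(10, 6)), -1), Add(-2, Mul(10, 6)))) = Mul(57, Mul(Pow(Add(2, 60), -1), Add(-2, 60))) = Mul(57, Mul(Pow(62, -1), 58)) = Mul(57, Mul(Rational(1, 62), 58)) = Mul(57, Rational(29, 31)) = Rational(1653, 31)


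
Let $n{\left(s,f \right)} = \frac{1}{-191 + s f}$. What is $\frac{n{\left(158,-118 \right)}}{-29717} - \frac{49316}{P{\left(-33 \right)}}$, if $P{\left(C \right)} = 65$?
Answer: $- \frac{5520627295711}{7276356035} \approx -758.71$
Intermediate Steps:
$n{\left(s,f \right)} = \frac{1}{-191 + f s}$
$\frac{n{\left(158,-118 \right)}}{-29717} - \frac{49316}{P{\left(-33 \right)}} = \frac{1}{\left(-191 - 18644\right) \left(-29717\right)} - \frac{49316}{65} = \frac{1}{-191 - 18644} \left(- \frac{1}{29717}\right) - \frac{49316}{65} = \frac{1}{-18835} \left(- \frac{1}{29717}\right) - \frac{49316}{65} = \left(- \frac{1}{18835}\right) \left(- \frac{1}{29717}\right) - \frac{49316}{65} = \frac{1}{559719695} - \frac{49316}{65} = - \frac{5520627295711}{7276356035}$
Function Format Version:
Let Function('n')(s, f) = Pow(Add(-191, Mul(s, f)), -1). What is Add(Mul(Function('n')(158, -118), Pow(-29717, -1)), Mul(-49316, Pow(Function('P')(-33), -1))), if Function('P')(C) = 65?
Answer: Rational(-5520627295711, 7276356035) ≈ -758.71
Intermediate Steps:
Function('n')(s, f) = Pow(Add(-191, Mul(f, s)), -1)
Add(Mul(Function('n')(158, -118), Pow(-29717, -1)), Mul(-49316, Pow(Function('P')(-33), -1))) = Add(Mul(Pow(Add(-191, Mul(-118, 158)), -1), Pow(-29717, -1)), Mul(-49316, Pow(65, -1))) = Add(Mul(Pow(Add(-191, -18644), -1), Rational(-1, 29717)), Mul(-49316, Rational(1, 65))) = Add(Mul(Pow(-18835, -1), Rational(-1, 29717)), Rational(-49316, 65)) = Add(Mul(Rational(-1, 18835), Rational(-1, 29717)), Rational(-49316, 65)) = Add(Rational(1, 559719695), Rational(-49316, 65)) = Rational(-5520627295711, 7276356035)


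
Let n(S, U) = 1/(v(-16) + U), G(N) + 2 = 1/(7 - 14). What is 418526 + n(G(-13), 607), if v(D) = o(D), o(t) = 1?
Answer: 254463809/608 ≈ 4.1853e+5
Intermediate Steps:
v(D) = 1
G(N) = -15/7 (G(N) = -2 + 1/(7 - 14) = -2 + 1/(-7) = -2 - ⅐ = -15/7)
n(S, U) = 1/(1 + U)
418526 + n(G(-13), 607) = 418526 + 1/(1 + 607) = 418526 + 1/608 = 254463809/608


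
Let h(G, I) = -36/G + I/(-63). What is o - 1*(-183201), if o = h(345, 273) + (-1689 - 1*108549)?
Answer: 25170704/345 ≈ 72959.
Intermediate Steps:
h(G, I) = -36/G - I/63 (h(G, I) = -36/G + I*(-1/63) = -36/G - I/63)
o = -38033641/345 (o = (-36/345 - 1/63*273) + (-1689 - 1*108549) = (-36*1/345 - 13/3) + (-1689 - 108549) = (-12/115 - 13/3) - 110238 = -1531/345 - 110238 = -38033641/345 ≈ -1.1024e+5)
o - 1*(-183201) = -38033641/345 - 1*(-183201) = -38033641/345 + 183201 = 25170704/345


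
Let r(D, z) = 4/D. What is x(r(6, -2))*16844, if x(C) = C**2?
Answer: 67376/9 ≈ 7486.2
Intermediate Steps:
x(r(6, -2))*16844 = (4/6)**2*16844 = (4*(1/6))**2*16844 = (2/3)**2*16844 = (4/9)*16844 = 67376/9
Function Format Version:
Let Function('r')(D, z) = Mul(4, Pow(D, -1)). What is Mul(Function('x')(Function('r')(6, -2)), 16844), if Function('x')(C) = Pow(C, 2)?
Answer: Rational(67376, 9) ≈ 7486.2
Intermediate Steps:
Mul(Function('x')(Function('r')(6, -2)), 16844) = Mul(Pow(Mul(4, Pow(6, -1)), 2), 16844) = Mul(Pow(Mul(4, Rational(1, 6)), 2), 16844) = Mul(Pow(Rational(2, 3), 2), 16844) = Mul(Rational(4, 9), 16844) = Rational(67376, 9)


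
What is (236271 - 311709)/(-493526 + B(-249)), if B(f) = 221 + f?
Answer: 12573/82259 ≈ 0.15285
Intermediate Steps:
(236271 - 311709)/(-493526 + B(-249)) = (236271 - 311709)/(-493526 + (221 - 249)) = -75438/(-493526 - 28) = -75438/(-493554) = -75438*(-1/493554) = 12573/82259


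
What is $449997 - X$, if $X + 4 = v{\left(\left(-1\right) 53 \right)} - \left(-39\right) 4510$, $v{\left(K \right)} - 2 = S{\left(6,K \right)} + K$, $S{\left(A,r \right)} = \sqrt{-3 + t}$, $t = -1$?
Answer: $274162 - 2 i \approx 2.7416 \cdot 10^{5} - 2.0 i$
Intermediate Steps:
$S{\left(A,r \right)} = 2 i$ ($S{\left(A,r \right)} = \sqrt{-3 - 1} = \sqrt{-4} = 2 i$)
$v{\left(K \right)} = 2 + K + 2 i$ ($v{\left(K \right)} = 2 + \left(2 i + K\right) = 2 + \left(K + 2 i\right) = 2 + K + 2 i$)
$X = 175835 + 2 i$ ($X = -4 - \left(51 - 175890 - 2 i\right) = -4 + \left(\left(2 - 53 + 2 i\right) - -175890\right) = -4 + \left(\left(-51 + 2 i\right) + 175890\right) = -4 + \left(175839 + 2 i\right) = 175835 + 2 i \approx 1.7584 \cdot 10^{5} + 2.0 i$)
$449997 - X = 449997 - \left(175835 + 2 i\right) = 274162 - 2 i$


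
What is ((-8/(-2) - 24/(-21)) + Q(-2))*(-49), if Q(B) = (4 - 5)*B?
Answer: -350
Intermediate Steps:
Q(B) = -B
((-8/(-2) - 24/(-21)) + Q(-2))*(-49) = ((-8/(-2) - 24/(-21)) - 1*(-2))*(-49) = ((-8*(-1/2) - 24*(-1/21)) + 2)*(-49) = ((4 + 8/7) + 2)*(-49) = (36/7 + 2)*(-49) = (50/7)*(-49) = -350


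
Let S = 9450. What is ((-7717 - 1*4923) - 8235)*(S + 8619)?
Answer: -377190375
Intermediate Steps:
((-7717 - 1*4923) - 8235)*(S + 8619) = ((-7717 - 1*4923) - 8235)*(9450 + 8619) = ((-7717 - 4923) - 8235)*18069 = (-12640 - 8235)*18069 = -20875*18069 = -377190375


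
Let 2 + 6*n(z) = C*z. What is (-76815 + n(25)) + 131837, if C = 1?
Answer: 330155/6 ≈ 55026.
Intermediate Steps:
n(z) = -⅓ + z/6 (n(z) = -⅓ + (1*z)/6 = -⅓ + z/6)
(-76815 + n(25)) + 131837 = (-76815 + (-⅓ + (⅙)*25)) + 131837 = (-76815 + (-⅓ + 25/6)) + 131837 = (-76815 + 23/6) + 131837 = -460867/6 + 131837 = 330155/6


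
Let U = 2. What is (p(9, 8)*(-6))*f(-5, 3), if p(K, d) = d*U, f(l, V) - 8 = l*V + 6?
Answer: 96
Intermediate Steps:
f(l, V) = 14 + V*l (f(l, V) = 8 + (l*V + 6) = 8 + (V*l + 6) = 8 + (6 + V*l) = 14 + V*l)
p(K, d) = 2*d (p(K, d) = d*2 = 2*d)
(p(9, 8)*(-6))*f(-5, 3) = ((2*8)*(-6))*(14 + 3*(-5)) = (16*(-6))*(14 - 15) = -96*(-1) = 96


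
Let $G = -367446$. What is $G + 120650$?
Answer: $-246796$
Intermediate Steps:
$G + 120650 = -367446 + 120650 = -246796$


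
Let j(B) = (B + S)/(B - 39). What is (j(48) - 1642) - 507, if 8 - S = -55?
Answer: -6410/3 ≈ -2136.7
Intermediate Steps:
S = 63 (S = 8 - 1*(-55) = 8 + 55 = 63)
j(B) = (63 + B)/(-39 + B) (j(B) = (B + 63)/(B - 39) = (63 + B)/(-39 + B))
(j(48) - 1642) - 507 = ((63 + 48)/(-39 + 48) - 1642) - 507 = (111/9 - 1642) - 507 = ((1/9)*111 - 1642) - 507 = (37/3 - 1642) - 507 = -4889/3 - 507 = -6410/3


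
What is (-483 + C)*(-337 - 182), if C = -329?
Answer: 421428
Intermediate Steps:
(-483 + C)*(-337 - 182) = (-483 - 329)*(-337 - 182) = -812*(-519) = 421428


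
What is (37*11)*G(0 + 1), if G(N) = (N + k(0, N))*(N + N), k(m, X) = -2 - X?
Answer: -1628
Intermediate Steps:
G(N) = -4*N (G(N) = (N + (-2 - N))*(N + N) = -4*N)
(37*11)*G(0 + 1) = (37*11)*(-4*(0 + 1)) = 407*(-4*1) = 407*(-4) = -1628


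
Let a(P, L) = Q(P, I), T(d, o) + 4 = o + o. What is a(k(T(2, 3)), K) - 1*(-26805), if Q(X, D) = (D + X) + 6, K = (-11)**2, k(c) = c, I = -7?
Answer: 26806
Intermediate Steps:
T(d, o) = -4 + 2*o (T(d, o) = -4 + (o + o) = -4 + 2*o)
K = 121
Q(X, D) = 6 + D + X
a(P, L) = -1 + P (a(P, L) = 6 - 7 + P = -1 + P)
a(k(T(2, 3)), K) - 1*(-26805) = (-1 + (-4 + 2*3)) - 1*(-26805) = (-1 + (-4 + 6)) + 26805 = (-1 + 2) + 26805 = 1 + 26805 = 26806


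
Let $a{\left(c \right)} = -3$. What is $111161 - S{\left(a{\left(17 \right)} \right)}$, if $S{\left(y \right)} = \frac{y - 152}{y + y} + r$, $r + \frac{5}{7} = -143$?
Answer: $\frac{4673713}{42} \approx 1.1128 \cdot 10^{5}$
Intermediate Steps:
$r = - \frac{1006}{7}$ ($r = - \frac{5}{7} - 143 = - \frac{1006}{7} \approx -143.71$)
$S{\left(y \right)} = - \frac{1006}{7} + \frac{-152 + y}{2 y}$ ($S{\left(y \right)} = \frac{y - 152}{y + y} - \frac{1006}{7} = \frac{-152 + y}{2 y} - \frac{1006}{7} = - \frac{1006}{7} + \frac{-152 + y}{2 y}$)
$111161 - S{\left(a{\left(17 \right)} \right)} = 111161 - \left(- \frac{2005}{14} - \frac{76}{-3}\right) = 111161 - \left(- \frac{2005}{14} - - \frac{76}{3}\right) = 111161 - \left(- \frac{2005}{14} + \frac{76}{3}\right) = 111161 - - \frac{4951}{42} = 111161 + \frac{4951}{42} = \frac{4673713}{42}$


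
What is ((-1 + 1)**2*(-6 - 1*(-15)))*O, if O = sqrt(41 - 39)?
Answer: 0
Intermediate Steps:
O = sqrt(2) ≈ 1.4142
((-1 + 1)**2*(-6 - 1*(-15)))*O = ((-1 + 1)**2*(-6 - 1*(-15)))*sqrt(2) = (0**2*(-6 + 15))*sqrt(2) = (0*9)*sqrt(2) = 0*sqrt(2) = 0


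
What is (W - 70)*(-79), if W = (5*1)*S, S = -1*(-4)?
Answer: 3950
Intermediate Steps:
S = 4
W = 20 (W = (5*1)*4 = 5*4 = 20)
(W - 70)*(-79) = (20 - 70)*(-79) = -50*(-79) = 3950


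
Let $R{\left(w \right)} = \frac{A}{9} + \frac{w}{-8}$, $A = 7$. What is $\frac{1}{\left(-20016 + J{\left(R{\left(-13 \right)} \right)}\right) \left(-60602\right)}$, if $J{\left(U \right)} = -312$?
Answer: $\frac{1}{1231917456} \approx 8.1174 \cdot 10^{-10}$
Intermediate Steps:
$R{\left(w \right)} = \frac{7}{9} - \frac{w}{8}$ ($R{\left(w \right)} = \frac{7}{9} + \frac{w}{-8} = 7 \cdot \frac{1}{9} + w \left(- \frac{1}{8}\right) = \frac{7}{9} - \frac{w}{8}$)
$\frac{1}{\left(-20016 + J{\left(R{\left(-13 \right)} \right)}\right) \left(-60602\right)} = \frac{1}{\left(-20016 - 312\right) \left(-60602\right)} = \frac{1}{-20328} \left(- \frac{1}{60602}\right) = \left(- \frac{1}{20328}\right) \left(- \frac{1}{60602}\right) = \frac{1}{1231917456}$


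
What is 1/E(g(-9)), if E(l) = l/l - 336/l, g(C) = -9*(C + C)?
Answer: -27/29 ≈ -0.93103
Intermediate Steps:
g(C) = -18*C
E(l) = 1 - 336/l
1/E(g(-9)) = 1/((-336 - 18*(-9))/((-18*(-9)))) = 1/((-336 + 162)/162) = 1/((1/162)*(-174)) = 1/(-29/27) = -27/29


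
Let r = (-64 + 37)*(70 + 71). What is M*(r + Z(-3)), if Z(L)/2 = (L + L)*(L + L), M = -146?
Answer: 545310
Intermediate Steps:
r = -3807 (r = -27*141 = -3807)
Z(L) = 8*L² (Z(L) = 2*((L + L)*(L + L)) = 2*((2*L)*(2*L)) = 2*(4*L²) = 8*L²)
M*(r + Z(-3)) = -146*(-3807 + 8*(-3)²) = -146*(-3807 + 8*9) = -146*(-3807 + 72) = -146*(-3735) = 545310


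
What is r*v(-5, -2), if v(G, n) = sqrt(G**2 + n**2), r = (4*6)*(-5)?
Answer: -120*sqrt(29) ≈ -646.22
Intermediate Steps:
r = -120 (r = 24*(-5) = -120)
r*v(-5, -2) = -120*sqrt((-5)**2 + (-2)**2) = -120*sqrt(25 + 4) = -120*sqrt(29)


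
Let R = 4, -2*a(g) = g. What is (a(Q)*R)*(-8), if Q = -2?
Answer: -32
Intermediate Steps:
a(g) = -g/2
(a(Q)*R)*(-8) = (-½*(-2)*4)*(-8) = (1*4)*(-8) = 4*(-8) = -32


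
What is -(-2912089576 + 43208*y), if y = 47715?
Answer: 850419856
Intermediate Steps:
-(-2912089576 + 43208*y) = -43208/(1/(47715 - 67397)) = -43208/(1/(-19682)) = -43208/(-1/19682) = -43208*(-19682) = 850419856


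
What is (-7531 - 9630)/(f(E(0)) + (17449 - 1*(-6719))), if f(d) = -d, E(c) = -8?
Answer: -17161/24176 ≈ -0.70984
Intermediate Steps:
(-7531 - 9630)/(f(E(0)) + (17449 - 1*(-6719))) = (-7531 - 9630)/(-1*(-8) + (17449 - 1*(-6719))) = -17161/(8 + (17449 + 6719)) = -17161/(8 + 24168) = -17161/24176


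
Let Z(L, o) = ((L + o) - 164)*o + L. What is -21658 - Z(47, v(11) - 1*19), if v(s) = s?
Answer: -22705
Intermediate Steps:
Z(L, o) = L + o*(-164 + L + o) (Z(L, o) = (-164 + L + o)*o + L = o*(-164 + L + o) + L = L + o*(-164 + L + o))
-21658 - Z(47, v(11) - 1*19) = -21658 - (47 + (11 - 1*19)² - 164*(11 - 1*19) + 47*(11 - 1*19)) = -21658 - (47 + (11 - 19)² - 164*(11 - 19) + 47*(11 - 19)) = -21658 - (47 + (-8)² - 164*(-8) + 47*(-8)) = -21658 - (47 + 64 + 1312 - 376) = -21658 - 1*1047 = -21658 - 1047 = -22705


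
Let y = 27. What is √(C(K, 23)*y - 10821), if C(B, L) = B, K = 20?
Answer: I*√10281 ≈ 101.4*I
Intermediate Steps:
√(C(K, 23)*y - 10821) = √(20*27 - 10821) = √(540 - 10821) = √(-10281) = I*√10281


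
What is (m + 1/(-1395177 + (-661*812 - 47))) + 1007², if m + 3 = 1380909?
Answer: 4626947681979/1931956 ≈ 2.3950e+6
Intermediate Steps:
m = 1380906 (m = -3 + 1380909 = 1380906)
(m + 1/(-1395177 + (-661*812 - 47))) + 1007² = (1380906 + 1/(-1395177 + (-661*812 - 47))) + 1007² = (1380906 + 1/(-1395177 + (-536732 - 47))) + 1014049 = (1380906 + 1/(-1395177 - 536779)) + 1014049 = (1380906 + 1/(-1931956)) + 1014049 = (1380906 - 1/1931956) + 1014049 = 2667849632135/1931956 + 1014049 = 4626947681979/1931956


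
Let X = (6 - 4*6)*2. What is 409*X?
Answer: -14724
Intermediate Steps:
X = -36 (X = (6 - 24)*2 = -18*2 = -36)
409*X = 409*(-36) = -14724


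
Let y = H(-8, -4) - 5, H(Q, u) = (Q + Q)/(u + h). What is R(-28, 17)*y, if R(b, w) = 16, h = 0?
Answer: -16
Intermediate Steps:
H(Q, u) = 2*Q/u (H(Q, u) = (Q + Q)/(u + 0) = (2*Q)/u = 2*Q/u)
y = -1 (y = 2*(-8)/(-4) - 5 = 2*(-8)*(-¼) - 5 = 4 - 5 = -1)
R(-28, 17)*y = 16*(-1) = -16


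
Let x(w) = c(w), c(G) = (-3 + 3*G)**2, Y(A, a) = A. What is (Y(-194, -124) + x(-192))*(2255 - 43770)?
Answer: -13909476205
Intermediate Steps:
x(w) = 9*(-1 + w)**2
(Y(-194, -124) + x(-192))*(2255 - 43770) = (-194 + 9*(-1 - 192)**2)*(2255 - 43770) = (-194 + 9*(-193)**2)*(-41515) = (-194 + 9*37249)*(-41515) = (-194 + 335241)*(-41515) = 335047*(-41515) = -13909476205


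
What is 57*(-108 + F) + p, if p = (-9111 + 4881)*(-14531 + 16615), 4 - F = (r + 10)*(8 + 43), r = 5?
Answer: -8864853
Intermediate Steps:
F = -761 (F = 4 - (5 + 10)*(8 + 43) = 4 - 15*51 = 4 - 1*765 = 4 - 765 = -761)
p = -8815320 (p = -4230*2084 = -8815320)
57*(-108 + F) + p = 57*(-108 - 761) - 8815320 = 57*(-869) - 8815320 = -49533 - 8815320 = -8864853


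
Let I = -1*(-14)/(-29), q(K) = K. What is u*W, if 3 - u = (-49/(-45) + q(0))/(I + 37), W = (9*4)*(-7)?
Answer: -3963232/5295 ≈ -748.49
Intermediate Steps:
I = -14/29 (I = 14*(-1/29) = -14/29 ≈ -0.48276)
W = -252 (W = 36*(-7) = -252)
u = 141544/47655 (u = 3 - (-49/(-45) + 0)/(-14/29 + 37) = 3 - (-49*(-1/45) + 0)/1059/29 = 3 - (49/45 + 0)*29/1059 = 3 - 49*29/(45*1059) = 3 - 1*1421/47655 = 3 - 1421/47655 = 141544/47655 ≈ 2.9702)
u*W = (141544/47655)*(-252) = -3963232/5295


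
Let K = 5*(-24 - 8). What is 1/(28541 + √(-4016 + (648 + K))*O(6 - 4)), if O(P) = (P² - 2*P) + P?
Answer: 28541/814602793 - 84*I*√2/814602793 ≈ 3.5037e-5 - 1.4583e-7*I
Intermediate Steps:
O(P) = P² - P
K = -160 (K = 5*(-32) = -160)
1/(28541 + √(-4016 + (648 + K))*O(6 - 4)) = 1/(28541 + √(-4016 + (648 - 160))*((6 - 4)*(-1 + (6 - 4)))) = 1/(28541 + √(-4016 + 488)*(2*(-1 + 2))) = 1/(28541 + √(-3528)*(2*1)) = 1/(28541 + (42*I*√2)*2) = 1/(28541 + 84*I*√2)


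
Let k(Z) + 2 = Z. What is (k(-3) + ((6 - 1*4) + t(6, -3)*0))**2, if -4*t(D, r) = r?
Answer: 9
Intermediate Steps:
t(D, r) = -r/4
k(Z) = -2 + Z
(k(-3) + ((6 - 1*4) + t(6, -3)*0))**2 = ((-2 - 3) + ((6 - 1*4) - 1/4*(-3)*0))**2 = (-5 + ((6 - 4) + (3/4)*0))**2 = (-5 + (2 + 0))**2 = (-5 + 2)**2 = (-3)**2 = 9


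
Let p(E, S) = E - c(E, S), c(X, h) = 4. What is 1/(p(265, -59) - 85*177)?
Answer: -1/14784 ≈ -6.7641e-5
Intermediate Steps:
p(E, S) = -4 + E (p(E, S) = E - 1*4 = E - 4 = -4 + E)
1/(p(265, -59) - 85*177) = 1/((-4 + 265) - 85*177) = 1/(261 - 15045) = 1/(-14784) = -1/14784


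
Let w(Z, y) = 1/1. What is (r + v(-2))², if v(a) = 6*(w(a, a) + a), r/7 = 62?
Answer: 183184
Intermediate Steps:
r = 434 (r = 7*62 = 434)
w(Z, y) = 1
v(a) = 6 + 6*a (v(a) = 6*(1 + a) = 6 + 6*a)
(r + v(-2))² = (434 + (6 + 6*(-2)))² = (434 + (6 - 12))² = (434 - 6)² = 428² = 183184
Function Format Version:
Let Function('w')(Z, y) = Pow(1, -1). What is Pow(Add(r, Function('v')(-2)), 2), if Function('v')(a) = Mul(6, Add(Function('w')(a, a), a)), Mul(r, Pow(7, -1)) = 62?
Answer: 183184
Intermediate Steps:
r = 434 (r = Mul(7, 62) = 434)
Function('w')(Z, y) = 1
Function('v')(a) = Add(6, Mul(6, a)) (Function('v')(a) = Mul(6, Add(1, a)) = Add(6, Mul(6, a)))
Pow(Add(r, Function('v')(-2)), 2) = Pow(Add(434, Add(6, Mul(6, -2))), 2) = Pow(Add(434, Add(6, -12)), 2) = Pow(Add(434, -6), 2) = Pow(428, 2) = 183184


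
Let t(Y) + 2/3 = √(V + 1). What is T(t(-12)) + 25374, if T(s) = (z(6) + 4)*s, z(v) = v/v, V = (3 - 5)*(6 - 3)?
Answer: 76112/3 + 5*I*√5 ≈ 25371.0 + 11.18*I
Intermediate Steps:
V = -6 (V = -2*3 = -6)
z(v) = 1
t(Y) = -⅔ + I*√5 (t(Y) = -⅔ + √(-6 + 1) = -⅔ + √(-5) = -⅔ + I*√5)
T(s) = 5*s (T(s) = (1 + 4)*s = 5*s)
T(t(-12)) + 25374 = 5*(-⅔ + I*√5) + 25374 = (-10/3 + 5*I*√5) + 25374 = 76112/3 + 5*I*√5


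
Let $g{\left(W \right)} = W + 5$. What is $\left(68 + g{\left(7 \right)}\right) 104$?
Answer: $8320$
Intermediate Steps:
$g{\left(W \right)} = 5 + W$
$\left(68 + g{\left(7 \right)}\right) 104 = \left(68 + \left(5 + 7\right)\right) 104 = \left(68 + 12\right) 104 = 80 \cdot 104 = 8320$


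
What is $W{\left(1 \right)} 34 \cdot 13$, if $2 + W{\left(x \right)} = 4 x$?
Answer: $884$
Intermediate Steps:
$W{\left(x \right)} = -2 + 4 x$
$W{\left(1 \right)} 34 \cdot 13 = \left(-2 + 4 \cdot 1\right) 34 \cdot 13 = \left(-2 + 4\right) 34 \cdot 13 = 2 \cdot 34 \cdot 13 = 68 \cdot 13 = 884$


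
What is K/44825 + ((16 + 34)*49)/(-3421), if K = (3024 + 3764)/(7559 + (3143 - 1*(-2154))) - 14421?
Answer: -46501812967/44805008050 ≈ -1.0379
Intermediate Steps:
K = -46347397/3214 (K = 6788/(7559 + (3143 + 2154)) - 14421 = 6788/(7559 + 5297) - 14421 = 6788/12856 - 14421 = 6788*(1/12856) - 14421 = 1697/3214 - 14421 = -46347397/3214 ≈ -14420.)
K/44825 + ((16 + 34)*49)/(-3421) = -46347397/3214/44825 + ((16 + 34)*49)/(-3421) = -46347397/3214*1/44825 + (50*49)*(-1/3421) = -46347397/144067550 + 2450*(-1/3421) = -46347397/144067550 - 2450/3421 = -46501812967/44805008050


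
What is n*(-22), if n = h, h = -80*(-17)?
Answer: -29920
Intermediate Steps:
h = 1360
n = 1360
n*(-22) = 1360*(-22) = -29920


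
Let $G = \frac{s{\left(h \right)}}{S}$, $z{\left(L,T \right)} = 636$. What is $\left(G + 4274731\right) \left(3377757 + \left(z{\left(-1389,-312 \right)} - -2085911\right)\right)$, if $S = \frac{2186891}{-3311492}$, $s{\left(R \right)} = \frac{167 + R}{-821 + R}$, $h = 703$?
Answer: $\frac{3013865913030211371536}{129026569} \approx 2.3358 \cdot 10^{13}$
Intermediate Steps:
$s{\left(R \right)} = \frac{167 + R}{-821 + R}$
$S = - \frac{2186891}{3311492}$ ($S = 2186891 \left(- \frac{1}{3311492}\right) = - \frac{2186891}{3311492} \approx -0.66039$)
$G = \frac{1440499020}{129026569}$ ($G = \frac{\frac{1}{-821 + 703} \left(167 + 703\right)}{- \frac{2186891}{3311492}} = \frac{1}{-118} \cdot 870 \left(- \frac{3311492}{2186891}\right) = \left(- \frac{1}{118}\right) 870 \left(- \frac{3311492}{2186891}\right) = \left(- \frac{435}{59}\right) \left(- \frac{3311492}{2186891}\right) = \frac{1440499020}{129026569} \approx 11.164$)
$\left(G + 4274731\right) \left(3377757 + \left(z{\left(-1389,-312 \right)} - -2085911\right)\right) = \left(\frac{1440499020}{129026569} + 4274731\right) \left(3377757 + \left(636 - -2085911\right)\right) = \frac{551555314826959 \left(3377757 + \left(636 + 2085911\right)\right)}{129026569} = \frac{551555314826959 \left(3377757 + 2086547\right)}{129026569} = \frac{551555314826959}{129026569} \cdot 5464304 = \frac{3013865913030211371536}{129026569}$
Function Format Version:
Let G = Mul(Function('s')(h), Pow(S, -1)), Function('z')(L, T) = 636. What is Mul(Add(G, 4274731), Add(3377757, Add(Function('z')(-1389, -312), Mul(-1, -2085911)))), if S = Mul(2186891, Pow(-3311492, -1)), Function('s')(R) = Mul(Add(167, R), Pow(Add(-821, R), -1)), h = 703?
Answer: Rational(3013865913030211371536, 129026569) ≈ 2.3358e+13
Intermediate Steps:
Function('s')(R) = Mul(Pow(Add(-821, R), -1), Add(167, R))
S = Rational(-2186891, 3311492) (S = Mul(2186891, Rational(-1, 3311492)) = Rational(-2186891, 3311492) ≈ -0.66039)
G = Rational(1440499020, 129026569) (G = Mul(Mul(Pow(Add(-821, 703), -1), Add(167, 703)), Pow(Rational(-2186891, 3311492), -1)) = Mul(Mul(Pow(-118, -1), 870), Rational(-3311492, 2186891)) = Mul(Mul(Rational(-1, 118), 870), Rational(-3311492, 2186891)) = Mul(Rational(-435, 59), Rational(-3311492, 2186891)) = Rational(1440499020, 129026569) ≈ 11.164)
Mul(Add(G, 4274731), Add(3377757, Add(Function('z')(-1389, -312), Mul(-1, -2085911)))) = Mul(Add(Rational(1440499020, 129026569), 4274731), Add(3377757, Add(636, Mul(-1, -2085911)))) = Mul(Rational(551555314826959, 129026569), Add(3377757, Add(636, 2085911))) = Mul(Rational(551555314826959, 129026569), Add(3377757, 2086547)) = Mul(Rational(551555314826959, 129026569), 5464304) = Rational(3013865913030211371536, 129026569)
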